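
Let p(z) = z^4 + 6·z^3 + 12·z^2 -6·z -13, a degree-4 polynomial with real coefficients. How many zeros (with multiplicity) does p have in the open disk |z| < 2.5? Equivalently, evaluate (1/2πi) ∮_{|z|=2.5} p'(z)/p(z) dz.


The zeros of p are: 1, -1, (-3 + 2i), (-3 - 2i).
Their magnitudes are: 1, 1, 3.606, 3.606.
Zeros with |z| < R = 2.5: 1, -1.
Count = 2.
By the argument principle, (1/2πi) ∮_{|z|=R} p'(z)/p(z) dz equals exactly this count.

Number of zeros inside |z| < 2.5: 2.


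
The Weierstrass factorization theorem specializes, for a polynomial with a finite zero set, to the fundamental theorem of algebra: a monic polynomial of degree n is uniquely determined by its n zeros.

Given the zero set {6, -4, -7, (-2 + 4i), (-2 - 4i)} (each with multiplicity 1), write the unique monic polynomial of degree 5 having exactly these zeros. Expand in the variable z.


The polynomial is p(z) = ∏_{α ∈ S} (z − α), where S = {6, -4, -7, (-2 + 4i), (-2 - 4i)}.
Expanding the product yields: p(z) = z^5 + 9·z^4 + 2·z^3 -220·z^2 -1432·z -3360.
Note conjugate pairs combine to real quadratics: (z − (-2+4i))(z − (-2−4i)) = z² + 4z + 20.
The resulting polynomial has degree 5 and real coefficients as required.

p(z) = z^5 + 9·z^4 + 2·z^3 -220·z^2 -1432·z -3360.


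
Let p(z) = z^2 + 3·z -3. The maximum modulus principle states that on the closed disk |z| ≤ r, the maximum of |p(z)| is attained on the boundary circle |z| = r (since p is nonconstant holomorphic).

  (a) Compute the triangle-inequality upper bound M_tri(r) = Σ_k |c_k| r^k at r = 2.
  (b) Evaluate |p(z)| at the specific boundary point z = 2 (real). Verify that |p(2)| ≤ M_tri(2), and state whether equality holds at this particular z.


Coefficients: c_0 = -3, c_1 = 3, c_2 = 1. Radius r = 2.
Part (a). Triangle bound: M_tri(r) = Σ_k |c_k| r^k
  = |-3|·2^0 + |3|·2^1 + |1|·2^2
  = 3 + 6 + 4 = 13.
This bounds M(r) := max_{|z|=r} |p(z)| from above; equality holds iff all terms c_k z^k can be made to align in phase at a single z on |z|=r.
Part (b). At z = 2 (real, on the circle |z| = r):
  p(2) = (-3)·2^0 + (3)·2^1 + (1)·2^2 = 7.
  |p(2)| = 7.
Check: |p(2)| = 7 ≤ 13 = M_tri(2). ✓ Equality does not hold at z = 2 (the coefficients have mixed signs, so the terms do not all align in phase there).

M_tri(2) = 13; |p(2)| = 7; equality at z=2: no.


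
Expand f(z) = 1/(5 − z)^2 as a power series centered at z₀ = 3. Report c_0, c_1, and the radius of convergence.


Let w = z − z₀, so z = z₀ + w.
Then 5 − z = 5 − (z₀ + w) = (5 − z₀) − w = 2 − w.
f(z) = 1/(2 − w)^2 = (1/(2)^2) · (1 − w/(2))^{−2}.
By the binomial series (1−u)^{−2} = Σ_{n≥0} C(n+1, 1) u^n for |u|<1, with u = w/(2):
  c_n = C(n+1, 1) / (2)^(n+2).
  c_0 = 1/(2)^2 = 1/4.
  c_1 = 2/(2)^3 = 1/4.
The series is valid for |w/d| < 1, i.e. |z − z₀| < |d|.
Radius of convergence: R = |5 − z₀| = |2| = 2 (distance from z₀ to the singularity z = 5).

c_0 = 1/4, c_1 = 1/4; R = 2.


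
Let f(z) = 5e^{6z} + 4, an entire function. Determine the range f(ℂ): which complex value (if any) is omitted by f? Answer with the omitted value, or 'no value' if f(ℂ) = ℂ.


Little Picard bounds the complement of f(ℂ) to at most one point.
e^{6z} is never zero on ℂ, so 5·e^{6z} takes every value in ℂ ∖ {0}. Adding 4 shifts the range to ℂ ∖ {4}. Thus f omits exactly the value 4.

Omitted value: 4.


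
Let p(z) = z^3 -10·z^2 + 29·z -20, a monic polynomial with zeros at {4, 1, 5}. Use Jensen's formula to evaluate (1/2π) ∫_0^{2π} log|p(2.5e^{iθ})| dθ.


Zeros: 1, 4, 5; r = 2.5.
Inside |z| < r: 1. Outside (|z| ≥ r): 4, 5.
p(0) = -20, so log|p(0)| = log(20) = 2.9957.
Apply Jensen: I(r) = log|p(0)| + Σ_k log(r/|z_k|), summed over zeros inside |z| < r.
  log(r/|z_k|) for z_k = 1: log(2.5/1) = 0.9163
  Outside zeros (4, 5) contribute nothing to the Jensen sum.
Sum over inside zeros: 0.9163.
I(r) = log|p(0)| + (inside sum) = 2.9957 + 0.9163 = 3.9120.
Note: since some zeros are outside |z| ≤ r, the simplified n·log(r) form does NOT apply — only the inside zeros contribute.

I(r) ≈ 3.9120.


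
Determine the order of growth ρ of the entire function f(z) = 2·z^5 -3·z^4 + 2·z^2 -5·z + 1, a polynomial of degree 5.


|f(z)| ≤ Σ|c_k|·r^k = O(r^5) as r → ∞. Polynomial growth is O(e^{r^ε}) for every ε > 0 (since r^5/e^{r^ε} → 0), so ρ ≤ ε for all ε > 0, i.e. ρ = 0. Every nonconstant polynomial has order 0.
Therefore ρ = 0.

Order ρ = 0.


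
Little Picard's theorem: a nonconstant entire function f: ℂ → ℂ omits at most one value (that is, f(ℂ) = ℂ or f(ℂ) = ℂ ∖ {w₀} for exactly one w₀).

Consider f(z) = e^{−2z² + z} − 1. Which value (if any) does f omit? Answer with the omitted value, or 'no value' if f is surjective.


Little Picard bounds the complement of f(ℂ) to at most one point.
The exponent g(z) = −2z² + z is a nonconstant polynomial, hence surjective onto ℂ. So e^{g(z)} takes every value in {e^w : w ∈ ℂ} = ℂ ∖ {0}. Adding -1 shifts the range to ℂ ∖ {-1}. f omits exactly -1.

Omitted value: -1.


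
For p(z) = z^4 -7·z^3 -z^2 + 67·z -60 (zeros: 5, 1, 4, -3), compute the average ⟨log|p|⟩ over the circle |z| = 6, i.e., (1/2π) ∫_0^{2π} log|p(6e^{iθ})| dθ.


Zeros: -3, 1, 4, 5; r = 6.
Inside |z| < r: -3, 1, 4, 5. Outside (|z| ≥ r): ∅.
p(0) = -60, so log|p(0)| = log(60) = 4.0943.
Apply Jensen: I(r) = log|p(0)| + Σ_k log(r/|z_k|), summed over zeros inside |z| < r.
  log(r/|z_k|) for z_k = 5: log(6/5) = 0.1823
  log(r/|z_k|) for z_k = 1: log(6/1) = 1.7918
  log(r/|z_k|) for z_k = 4: log(6/4) = 0.4055
  log(r/|z_k|) for z_k = -3: log(6/3) = 0.6931
Sum over inside zeros: 3.0727.
I(r) = log|p(0)| + (inside sum) = 4.0943 + 3.0727 = 7.1670.
Closed form (all zeros inside, monic): I(r) = n·log(r) = 4·log(6) = 7.1670. ✓

I(r) ≈ 7.1670.


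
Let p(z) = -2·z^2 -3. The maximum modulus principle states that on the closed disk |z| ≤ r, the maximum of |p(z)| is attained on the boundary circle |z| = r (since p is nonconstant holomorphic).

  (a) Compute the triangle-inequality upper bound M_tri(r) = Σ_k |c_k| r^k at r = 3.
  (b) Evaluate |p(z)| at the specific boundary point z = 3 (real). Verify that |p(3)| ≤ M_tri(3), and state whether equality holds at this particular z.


Coefficients: c_0 = -3, c_1 = 0, c_2 = -2. Radius r = 3.
Part (a). Triangle bound: M_tri(r) = Σ_k |c_k| r^k
  = |-3|·3^0 + |0|·3^1 + |-2|·3^2
  = 3 + 0 + 18 = 21.
This bounds M(r) := max_{|z|=r} |p(z)| from above; equality holds iff all terms c_k z^k can be made to align in phase at a single z on |z|=r.
Part (b). At z = 3 (real, on the circle |z| = r):
  p(3) = (-3)·3^0 + (0)·3^1 + (-2)·3^2 = -21.
  |p(3)| = 21.
Since all nonzero coefficients share the same sign, |p(3)| = 21 = M_tri(3); the triangle bound is attained at z = 3, so in fact M(r) = 21.

M_tri(3) = 21; |p(3)| = 21; equality at z=3: yes.


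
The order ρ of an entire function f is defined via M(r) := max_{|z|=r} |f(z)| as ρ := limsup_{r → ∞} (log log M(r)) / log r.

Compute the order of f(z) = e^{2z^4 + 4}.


|e^{2z^4 + 4}| = e^{Re(2·z^4) + 4} ≤ e^{2|z|^4 + 4} = e^{2r^4 + 4} on |z| = r, so ρ ≤ 4. Choosing z on |z|=r so that 2·z^4 is real positive (always possible by picking arg z appropriately) gives |f(z)| = e^{2r^4 + 4}, matching the bound. The additive constant 4 does not affect log log M(r) ~ 4·log r. Hence ρ = 4.
Therefore ρ = 4.

Order ρ = 4.


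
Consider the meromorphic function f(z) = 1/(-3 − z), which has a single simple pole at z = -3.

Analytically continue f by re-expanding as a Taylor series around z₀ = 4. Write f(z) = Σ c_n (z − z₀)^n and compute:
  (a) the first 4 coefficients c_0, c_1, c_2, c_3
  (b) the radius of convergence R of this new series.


Let w = z − z₀, so z = z₀ + w.
Then -3 − z = -3 − (z₀ + w) = (-3 − z₀) − w = -7 − w.
f(z) = 1/(-7 − w) = (1/(-7)) · 1/(1 − w/(-7)) = Σ_{n≥0} w^n / (-7)^(n+1).
So c_n = 1/(-7)^(n+1):
  c_0 = 1/(-7)^1 = -1/7.
  c_1 = 1/(-7)^2 = 1/49.
  c_2 = 1/(-7)^3 = -1/343.
  c_3 = 1/(-7)^4 = 1/2401.
The series is valid for |w/d| < 1, i.e. |z − z₀| < |d|.
Radius of convergence: R = |-3 − z₀| = |-7| = 7 (distance from z₀ to the singularity z = -3).

c_0 = -1/7, c_1 = 1/49, c_2 = -1/343, c_3 = 1/2401; R = 7.


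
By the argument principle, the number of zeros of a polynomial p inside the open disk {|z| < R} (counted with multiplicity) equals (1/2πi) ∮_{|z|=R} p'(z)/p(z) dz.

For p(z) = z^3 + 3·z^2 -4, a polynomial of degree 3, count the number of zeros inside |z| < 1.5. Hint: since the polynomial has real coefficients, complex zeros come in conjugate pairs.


The zeros of p are: -2, 1, -2.
Their magnitudes are: 2, 1, 2.
Zeros with |z| < R = 1.5: 1.
Count = 1.
By the argument principle, (1/2πi) ∮_{|z|=R} p'(z)/p(z) dz equals exactly this count.

Number of zeros inside |z| < 1.5: 1.


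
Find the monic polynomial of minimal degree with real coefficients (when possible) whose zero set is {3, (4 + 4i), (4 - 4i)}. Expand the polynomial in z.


The polynomial is p(z) = ∏_{α ∈ S} (z − α), where S = {3, (4 + 4i), (4 - 4i)}.
Expanding the product yields: p(z) = z^3 -11·z^2 + 56·z -96.
Note conjugate pairs combine to real quadratics: (z − (4+4i))(z − (4−4i)) = z² − 8z + 32.
The resulting polynomial has degree 3 and real coefficients as required.

p(z) = z^3 -11·z^2 + 56·z -96.


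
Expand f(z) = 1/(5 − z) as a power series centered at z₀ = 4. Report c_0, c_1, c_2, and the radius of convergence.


Let w = z − z₀, so z = z₀ + w.
Then 5 − z = 5 − (z₀ + w) = (5 − z₀) − w = 1 − w.
f(z) = 1/(1 − w) = (1/(1)) · 1/(1 − w/(1)) = Σ_{n≥0} w^n / (1)^(n+1).
So c_n = 1/(1)^(n+1):
  c_0 = 1/(1)^1 = 1.
  c_1 = 1/(1)^2 = 1.
  c_2 = 1/(1)^3 = 1.
The series is valid for |w/d| < 1, i.e. |z − z₀| < |d|.
Radius of convergence: R = |5 − z₀| = |1| = 1 (distance from z₀ to the singularity z = 5).

c_0 = 1, c_1 = 1, c_2 = 1; R = 1.


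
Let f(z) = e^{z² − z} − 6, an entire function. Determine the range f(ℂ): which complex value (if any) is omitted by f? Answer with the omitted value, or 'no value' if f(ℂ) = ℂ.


Little Picard bounds the complement of f(ℂ) to at most one point.
The exponent g(z) = z² − z is a nonconstant polynomial, hence surjective onto ℂ. So e^{g(z)} takes every value in {e^w : w ∈ ℂ} = ℂ ∖ {0}. Adding -6 shifts the range to ℂ ∖ {-6}. f omits exactly -6.

Omitted value: -6.


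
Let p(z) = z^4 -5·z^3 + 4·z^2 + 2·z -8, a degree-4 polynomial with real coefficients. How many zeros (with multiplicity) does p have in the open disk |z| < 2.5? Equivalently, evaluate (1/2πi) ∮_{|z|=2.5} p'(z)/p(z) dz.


The zeros of p are: (1 + 1i), (1 - 1i), 4, -1.
Their magnitudes are: 1.414, 1.414, 4, 1.
Zeros with |z| < R = 2.5: (1 + 1i), (1 - 1i), -1.
Count = 3.
By the argument principle, (1/2πi) ∮_{|z|=R} p'(z)/p(z) dz equals exactly this count.

Number of zeros inside |z| < 2.5: 3.


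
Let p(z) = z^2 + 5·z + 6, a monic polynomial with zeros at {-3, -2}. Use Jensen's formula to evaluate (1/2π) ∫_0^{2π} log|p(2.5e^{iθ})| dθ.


Zeros: -3, -2; r = 2.5.
Inside |z| < r: -2. Outside (|z| ≥ r): -3.
p(0) = 6, so log|p(0)| = log(6) = 1.7918.
Apply Jensen: I(r) = log|p(0)| + Σ_k log(r/|z_k|), summed over zeros inside |z| < r.
  log(r/|z_k|) for z_k = -2: log(2.5/2) = 0.2231
  Outside zeros (-3) contribute nothing to the Jensen sum.
Sum over inside zeros: 0.2231.
I(r) = log|p(0)| + (inside sum) = 1.7918 + 0.2231 = 2.0149.
Note: since some zeros are outside |z| ≤ r, the simplified n·log(r) form does NOT apply — only the inside zeros contribute.

I(r) ≈ 2.0149.


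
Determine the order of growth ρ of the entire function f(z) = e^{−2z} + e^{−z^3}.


Each summand is entire of order 1 and 3 respectively (as in the single-exponential case). The order of a sum is at most the max of the orders, so ρ ≤ 3. For the lower bound: on |z|=r choose arg z so that -1z^3 is real positive; then |e^{-1z^3}| = e^{1r^3} while |e^{-2z}| ≤ e^{2r^1} = o(e^{1r^3}). So |f| ≥ e^{1r^3}(1 − o(1)) and ρ ≥ 3. Hence ρ = max(1, 3) = 3.
Therefore ρ = 3.

Order ρ = 3.


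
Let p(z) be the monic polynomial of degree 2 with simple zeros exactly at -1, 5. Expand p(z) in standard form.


The polynomial is p(z) = ∏_{α ∈ S} (z − α), where S = {-1, 5}.
Expanding the product yields: p(z) = z^2 -4·z -5.
The resulting polynomial has degree 2 and real coefficients as required.

p(z) = z^2 -4·z -5.


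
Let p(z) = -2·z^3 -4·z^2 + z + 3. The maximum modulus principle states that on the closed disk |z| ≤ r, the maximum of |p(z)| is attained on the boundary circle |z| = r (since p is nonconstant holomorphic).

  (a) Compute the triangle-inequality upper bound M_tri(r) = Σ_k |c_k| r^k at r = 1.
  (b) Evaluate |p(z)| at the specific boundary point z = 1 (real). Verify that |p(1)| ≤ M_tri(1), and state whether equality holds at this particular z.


Coefficients: c_0 = 3, c_1 = 1, c_2 = -4, c_3 = -2. Radius r = 1.
Part (a). Triangle bound: M_tri(r) = Σ_k |c_k| r^k
  = |3|·1^0 + |1|·1^1 + |-4|·1^2 + |-2|·1^3
  = 3 + 1 + 4 + 2 = 10.
This bounds M(r) := max_{|z|=r} |p(z)| from above; equality holds iff all terms c_k z^k can be made to align in phase at a single z on |z|=r.
Part (b). At z = 1 (real, on the circle |z| = r):
  p(1) = (3)·1^0 + (1)·1^1 + (-4)·1^2 + (-2)·1^3 = -2.
  |p(1)| = 2.
Check: |p(1)| = 2 ≤ 10 = M_tri(1). ✓ Equality does not hold at z = 1 (the coefficients have mixed signs, so the terms do not all align in phase there).

M_tri(1) = 10; |p(1)| = 2; equality at z=1: no.


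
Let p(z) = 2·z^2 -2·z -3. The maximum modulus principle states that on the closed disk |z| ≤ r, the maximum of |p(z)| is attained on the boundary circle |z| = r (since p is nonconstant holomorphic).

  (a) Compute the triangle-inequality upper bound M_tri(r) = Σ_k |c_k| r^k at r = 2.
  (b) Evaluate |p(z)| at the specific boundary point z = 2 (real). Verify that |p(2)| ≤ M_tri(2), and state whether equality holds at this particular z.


Coefficients: c_0 = -3, c_1 = -2, c_2 = 2. Radius r = 2.
Part (a). Triangle bound: M_tri(r) = Σ_k |c_k| r^k
  = |-3|·2^0 + |-2|·2^1 + |2|·2^2
  = 3 + 4 + 8 = 15.
This bounds M(r) := max_{|z|=r} |p(z)| from above; equality holds iff all terms c_k z^k can be made to align in phase at a single z on |z|=r.
Part (b). At z = 2 (real, on the circle |z| = r):
  p(2) = (-3)·2^0 + (-2)·2^1 + (2)·2^2 = 1.
  |p(2)| = 1.
Check: |p(2)| = 1 ≤ 15 = M_tri(2). ✓ Equality does not hold at z = 2 (the coefficients have mixed signs, so the terms do not all align in phase there).

M_tri(2) = 15; |p(2)| = 1; equality at z=2: no.


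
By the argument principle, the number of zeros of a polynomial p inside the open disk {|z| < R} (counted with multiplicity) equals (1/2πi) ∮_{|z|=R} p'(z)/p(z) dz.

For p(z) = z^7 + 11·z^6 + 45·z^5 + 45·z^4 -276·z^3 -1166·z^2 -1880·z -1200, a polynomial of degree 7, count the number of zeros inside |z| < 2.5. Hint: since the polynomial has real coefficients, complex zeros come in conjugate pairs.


The zeros of p are: (-2 + 1i), (-2 - 1i), (-3 + 1i), (-3 - 1i), (-2 + 2i), (-2 - 2i), 3.
Their magnitudes are: 2.236, 2.236, 3.162, 3.162, 2.828, 2.828, 3.
Zeros with |z| < R = 2.5: (-2 + 1i), (-2 - 1i).
Count = 2.
By the argument principle, (1/2πi) ∮_{|z|=R} p'(z)/p(z) dz equals exactly this count.

Number of zeros inside |z| < 2.5: 2.


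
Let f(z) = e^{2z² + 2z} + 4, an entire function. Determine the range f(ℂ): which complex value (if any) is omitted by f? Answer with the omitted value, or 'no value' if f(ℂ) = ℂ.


Little Picard bounds the complement of f(ℂ) to at most one point.
The exponent g(z) = 2z² + 2z is a nonconstant polynomial, hence surjective onto ℂ. So e^{g(z)} takes every value in {e^w : w ∈ ℂ} = ℂ ∖ {0}. Adding 4 shifts the range to ℂ ∖ {4}. f omits exactly 4.

Omitted value: 4.


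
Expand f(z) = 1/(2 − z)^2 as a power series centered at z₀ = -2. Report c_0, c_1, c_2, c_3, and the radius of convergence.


Let w = z − z₀, so z = z₀ + w.
Then 2 − z = 2 − (z₀ + w) = (2 − z₀) − w = 4 − w.
f(z) = 1/(4 − w)^2 = (1/(4)^2) · (1 − w/(4))^{−2}.
By the binomial series (1−u)^{−2} = Σ_{n≥0} C(n+1, 1) u^n for |u|<1, with u = w/(4):
  c_n = C(n+1, 1) / (4)^(n+2).
  c_0 = 1/(4)^2 = 1/16.
  c_1 = 2/(4)^3 = 1/32.
  c_2 = 3/(4)^4 = 3/256.
  c_3 = 4/(4)^5 = 1/256.
The series is valid for |w/d| < 1, i.e. |z − z₀| < |d|.
Radius of convergence: R = |2 − z₀| = |4| = 4 (distance from z₀ to the singularity z = 2).

c_0 = 1/16, c_1 = 1/32, c_2 = 3/256, c_3 = 1/256; R = 4.


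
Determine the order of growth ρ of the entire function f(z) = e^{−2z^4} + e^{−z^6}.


Each summand is entire of order 4 and 6 respectively (as in the single-exponential case). The order of a sum is at most the max of the orders, so ρ ≤ 6. For the lower bound: on |z|=r choose arg z so that -1z^6 is real positive; then |e^{-1z^6}| = e^{1r^6} while |e^{-2z^4}| ≤ e^{2r^4} = o(e^{1r^6}). So |f| ≥ e^{1r^6}(1 − o(1)) and ρ ≥ 6. Hence ρ = max(4, 6) = 6.
Therefore ρ = 6.

Order ρ = 6.


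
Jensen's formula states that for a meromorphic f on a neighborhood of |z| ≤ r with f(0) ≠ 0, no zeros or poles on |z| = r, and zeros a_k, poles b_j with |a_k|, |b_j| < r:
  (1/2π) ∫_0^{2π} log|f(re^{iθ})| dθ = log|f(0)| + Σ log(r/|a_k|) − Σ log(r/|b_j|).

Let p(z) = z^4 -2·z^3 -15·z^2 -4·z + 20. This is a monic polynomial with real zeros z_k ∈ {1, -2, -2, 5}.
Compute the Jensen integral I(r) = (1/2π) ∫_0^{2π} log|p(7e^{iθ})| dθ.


Zeros: -2, -2, 1, 5; r = 7.
Inside |z| < r: -2, -2, 1, 5. Outside (|z| ≥ r): ∅.
p(0) = 20, so log|p(0)| = log(20) = 2.9957.
Apply Jensen: I(r) = log|p(0)| + Σ_k log(r/|z_k|), summed over zeros inside |z| < r.
  log(r/|z_k|) for z_k = 1: log(7/1) = 1.9459
  log(r/|z_k|) for z_k = -2: log(7/2) = 1.2528
  log(r/|z_k|) for z_k = -2: log(7/2) = 1.2528
  log(r/|z_k|) for z_k = 5: log(7/5) = 0.3365
Sum over inside zeros: 4.7879.
I(r) = log|p(0)| + (inside sum) = 2.9957 + 4.7879 = 7.7836.
Closed form (all zeros inside, monic): I(r) = n·log(r) = 4·log(7) = 7.7836. ✓

I(r) ≈ 7.7836.


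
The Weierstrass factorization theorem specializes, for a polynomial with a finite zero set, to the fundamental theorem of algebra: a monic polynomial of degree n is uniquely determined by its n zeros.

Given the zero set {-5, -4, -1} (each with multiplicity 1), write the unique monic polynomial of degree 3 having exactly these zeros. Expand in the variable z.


The polynomial is p(z) = ∏_{α ∈ S} (z − α), where S = {-5, -4, -1}.
Expanding the product yields: p(z) = z^3 + 10·z^2 + 29·z + 20.
The resulting polynomial has degree 3 and real coefficients as required.

p(z) = z^3 + 10·z^2 + 29·z + 20.


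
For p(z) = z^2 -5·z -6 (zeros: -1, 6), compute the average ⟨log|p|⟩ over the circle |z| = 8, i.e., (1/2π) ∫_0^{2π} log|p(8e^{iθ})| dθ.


Zeros: -1, 6; r = 8.
Inside |z| < r: -1, 6. Outside (|z| ≥ r): ∅.
p(0) = -6, so log|p(0)| = log(6) = 1.7918.
Apply Jensen: I(r) = log|p(0)| + Σ_k log(r/|z_k|), summed over zeros inside |z| < r.
  log(r/|z_k|) for z_k = -1: log(8/1) = 2.0794
  log(r/|z_k|) for z_k = 6: log(8/6) = 0.2877
Sum over inside zeros: 2.3671.
I(r) = log|p(0)| + (inside sum) = 1.7918 + 2.3671 = 4.1589.
Closed form (all zeros inside, monic): I(r) = n·log(r) = 2·log(8) = 4.1589. ✓

I(r) ≈ 4.1589.


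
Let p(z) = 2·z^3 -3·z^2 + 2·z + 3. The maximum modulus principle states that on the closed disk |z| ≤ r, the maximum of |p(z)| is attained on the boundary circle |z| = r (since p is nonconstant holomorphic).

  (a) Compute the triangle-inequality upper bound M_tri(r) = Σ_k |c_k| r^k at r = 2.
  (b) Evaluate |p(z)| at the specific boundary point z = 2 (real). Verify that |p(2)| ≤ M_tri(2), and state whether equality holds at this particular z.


Coefficients: c_0 = 3, c_1 = 2, c_2 = -3, c_3 = 2. Radius r = 2.
Part (a). Triangle bound: M_tri(r) = Σ_k |c_k| r^k
  = |3|·2^0 + |2|·2^1 + |-3|·2^2 + |2|·2^3
  = 3 + 4 + 12 + 16 = 35.
This bounds M(r) := max_{|z|=r} |p(z)| from above; equality holds iff all terms c_k z^k can be made to align in phase at a single z on |z|=r.
Part (b). At z = 2 (real, on the circle |z| = r):
  p(2) = (3)·2^0 + (2)·2^1 + (-3)·2^2 + (2)·2^3 = 11.
  |p(2)| = 11.
Check: |p(2)| = 11 ≤ 35 = M_tri(2). ✓ Equality does not hold at z = 2 (the coefficients have mixed signs, so the terms do not all align in phase there).

M_tri(2) = 35; |p(2)| = 11; equality at z=2: no.


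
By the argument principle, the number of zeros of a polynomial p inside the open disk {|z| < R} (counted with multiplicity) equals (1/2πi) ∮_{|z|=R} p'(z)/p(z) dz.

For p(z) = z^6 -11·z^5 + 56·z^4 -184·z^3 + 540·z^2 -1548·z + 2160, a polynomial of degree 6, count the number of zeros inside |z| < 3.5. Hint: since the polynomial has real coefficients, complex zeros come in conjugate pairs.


The zeros of p are: 3, 4, (3 + 3i), (3 - 3i), (-1 + 3i), (-1 - 3i).
Their magnitudes are: 3, 4, 4.243, 4.243, 3.162, 3.162.
Zeros with |z| < R = 3.5: 3, (-1 + 3i), (-1 - 3i).
Count = 3.
By the argument principle, (1/2πi) ∮_{|z|=R} p'(z)/p(z) dz equals exactly this count.

Number of zeros inside |z| < 3.5: 3.


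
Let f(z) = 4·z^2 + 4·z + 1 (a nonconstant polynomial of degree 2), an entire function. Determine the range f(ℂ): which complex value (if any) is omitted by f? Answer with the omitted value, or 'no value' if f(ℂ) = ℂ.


Little Picard bounds the complement of f(ℂ) to at most one point.
For every w ∈ ℂ, the equation p(z) − w = 0 is a nonconstant polynomial in z and hence has at least one root by the fundamental theorem of algebra. So p is surjective onto ℂ, omitting no value.

Omitted value: no value.


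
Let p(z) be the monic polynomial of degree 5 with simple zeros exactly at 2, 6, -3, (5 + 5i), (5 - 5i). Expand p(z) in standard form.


The polynomial is p(z) = ∏_{α ∈ S} (z − α), where S = {2, 6, -3, (5 + 5i), (5 - 5i)}.
Expanding the product yields: p(z) = z^5 -15·z^4 + 88·z^3 -94·z^2 -960·z + 1800.
Note conjugate pairs combine to real quadratics: (z − (5+5i))(z − (5−5i)) = z² − 10z + 50.
The resulting polynomial has degree 5 and real coefficients as required.

p(z) = z^5 -15·z^4 + 88·z^3 -94·z^2 -960·z + 1800.


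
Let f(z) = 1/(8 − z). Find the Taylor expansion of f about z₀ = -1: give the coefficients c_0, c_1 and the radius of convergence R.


Let w = z − z₀, so z = z₀ + w.
Then 8 − z = 8 − (z₀ + w) = (8 − z₀) − w = 9 − w.
f(z) = 1/(9 − w) = (1/(9)) · 1/(1 − w/(9)) = Σ_{n≥0} w^n / (9)^(n+1).
So c_n = 1/(9)^(n+1):
  c_0 = 1/(9)^1 = 1/9.
  c_1 = 1/(9)^2 = 1/81.
The series is valid for |w/d| < 1, i.e. |z − z₀| < |d|.
Radius of convergence: R = |8 − z₀| = |9| = 9 (distance from z₀ to the singularity z = 8).

c_0 = 1/9, c_1 = 1/81; R = 9.


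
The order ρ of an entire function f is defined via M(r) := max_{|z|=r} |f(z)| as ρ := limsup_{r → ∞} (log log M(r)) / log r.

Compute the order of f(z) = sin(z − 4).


sin(w) is a linear combination of e^{iw} and e^{−iw} (or e^w, e^{−w} in the hyperbolic case), so |sin(w)| ≤ e^{|w|}. With w = z − 4, |w| ≤ 1|z| + 4 = 1r + 4 on |z| = r, giving M(r) ≤ e^{1r + 4}, so ρ ≤ 1. On a suitable ray (z = it for sin/cos; z = t for sinh/cosh, t real → ∞), |sin(z − 4)| grows like e^{1|t|}/2, so ρ ≥ 1. Hence ρ = 1.
Therefore ρ = 1.

Order ρ = 1.


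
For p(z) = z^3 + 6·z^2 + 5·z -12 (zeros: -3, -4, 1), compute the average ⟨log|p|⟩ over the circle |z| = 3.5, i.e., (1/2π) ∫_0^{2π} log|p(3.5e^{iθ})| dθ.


Zeros: -4, -3, 1; r = 3.5.
Inside |z| < r: -3, 1. Outside (|z| ≥ r): -4.
p(0) = -12, so log|p(0)| = log(12) = 2.4849.
Apply Jensen: I(r) = log|p(0)| + Σ_k log(r/|z_k|), summed over zeros inside |z| < r.
  log(r/|z_k|) for z_k = -3: log(3.5/3) = 0.1542
  log(r/|z_k|) for z_k = 1: log(3.5/1) = 1.2528
  Outside zeros (-4) contribute nothing to the Jensen sum.
Sum over inside zeros: 1.4069.
I(r) = log|p(0)| + (inside sum) = 2.4849 + 1.4069 = 3.8918.
Note: since some zeros are outside |z| ≤ r, the simplified n·log(r) form does NOT apply — only the inside zeros contribute.

I(r) ≈ 3.8918.


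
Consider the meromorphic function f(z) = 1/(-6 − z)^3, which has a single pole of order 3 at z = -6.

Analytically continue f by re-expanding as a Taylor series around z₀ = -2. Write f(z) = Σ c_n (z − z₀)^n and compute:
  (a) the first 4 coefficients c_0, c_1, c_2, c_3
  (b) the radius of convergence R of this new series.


Let w = z − z₀, so z = z₀ + w.
Then -6 − z = -6 − (z₀ + w) = (-6 − z₀) − w = -4 − w.
f(z) = 1/(-4 − w)^3 = (1/(-4)^3) · (1 − w/(-4))^{−3}.
By the binomial series (1−u)^{−3} = Σ_{n≥0} C(n+2, 2) u^n for |u|<1, with u = w/(-4):
  c_n = C(n+2, 2) / (-4)^(n+3).
  c_0 = 1/(-4)^3 = -1/64.
  c_1 = 3/(-4)^4 = 3/256.
  c_2 = 6/(-4)^5 = -3/512.
  c_3 = 10/(-4)^6 = 5/2048.
The series is valid for |w/d| < 1, i.e. |z − z₀| < |d|.
Radius of convergence: R = |-6 − z₀| = |-4| = 4 (distance from z₀ to the singularity z = -6).

c_0 = -1/64, c_1 = 3/256, c_2 = -3/512, c_3 = 5/2048; R = 4.


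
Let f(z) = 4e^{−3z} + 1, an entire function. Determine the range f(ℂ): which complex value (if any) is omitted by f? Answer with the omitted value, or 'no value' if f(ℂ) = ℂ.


Little Picard bounds the complement of f(ℂ) to at most one point.
e^{−3z} is never zero on ℂ, so 4·e^{−3z} takes every value in ℂ ∖ {0}. Adding 1 shifts the range to ℂ ∖ {1}. Thus f omits exactly the value 1.

Omitted value: 1.


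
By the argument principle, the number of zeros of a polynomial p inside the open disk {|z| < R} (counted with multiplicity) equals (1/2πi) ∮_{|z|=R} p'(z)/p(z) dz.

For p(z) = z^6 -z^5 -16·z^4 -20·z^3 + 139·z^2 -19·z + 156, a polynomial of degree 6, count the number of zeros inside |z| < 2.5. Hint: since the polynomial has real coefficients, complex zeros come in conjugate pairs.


The zeros of p are: (0 + 1i), (0 - 1i), 3, 4, (-3 + 2i), (-3 - 2i).
Their magnitudes are: 1, 1, 3, 4, 3.606, 3.606.
Zeros with |z| < R = 2.5: (0 + 1i), (0 - 1i).
Count = 2.
By the argument principle, (1/2πi) ∮_{|z|=R} p'(z)/p(z) dz equals exactly this count.

Number of zeros inside |z| < 2.5: 2.


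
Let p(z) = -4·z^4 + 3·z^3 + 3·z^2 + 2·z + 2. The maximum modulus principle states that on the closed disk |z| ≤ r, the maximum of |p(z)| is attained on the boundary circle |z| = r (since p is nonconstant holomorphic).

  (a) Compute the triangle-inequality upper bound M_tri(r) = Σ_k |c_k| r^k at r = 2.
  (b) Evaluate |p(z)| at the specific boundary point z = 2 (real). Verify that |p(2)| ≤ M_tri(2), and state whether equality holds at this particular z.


Coefficients: c_0 = 2, c_1 = 2, c_2 = 3, c_3 = 3, c_4 = -4. Radius r = 2.
Part (a). Triangle bound: M_tri(r) = Σ_k |c_k| r^k
  = |2|·2^0 + |2|·2^1 + |3|·2^2 + |3|·2^3 + |-4|·2^4
  = 2 + 4 + 12 + 24 + 64 = 106.
This bounds M(r) := max_{|z|=r} |p(z)| from above; equality holds iff all terms c_k z^k can be made to align in phase at a single z on |z|=r.
Part (b). At z = 2 (real, on the circle |z| = r):
  p(2) = (2)·2^0 + (2)·2^1 + (3)·2^2 + (3)·2^3 + (-4)·2^4 = -22.
  |p(2)| = 22.
Check: |p(2)| = 22 ≤ 106 = M_tri(2). ✓ Equality does not hold at z = 2 (the coefficients have mixed signs, so the terms do not all align in phase there).

M_tri(2) = 106; |p(2)| = 22; equality at z=2: no.


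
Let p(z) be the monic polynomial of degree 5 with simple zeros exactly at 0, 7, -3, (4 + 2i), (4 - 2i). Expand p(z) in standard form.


The polynomial is p(z) = ∏_{α ∈ S} (z − α), where S = {0, 7, -3, (4 + 2i), (4 - 2i)}.
Expanding the product yields: p(z) = z^5 -12·z^4 + 31·z^3 + 88·z^2 -420·z.
Note conjugate pairs combine to real quadratics: (z − (4+2i))(z − (4−2i)) = z² − 8z + 20.
The resulting polynomial has degree 5 and real coefficients as required.

p(z) = z^5 -12·z^4 + 31·z^3 + 88·z^2 -420·z.


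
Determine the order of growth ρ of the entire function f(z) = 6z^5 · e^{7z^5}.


M(r) = max_{|z|=r} |6|·|z|^5·|e^{7z^5}| = 6·r^5 · e^{7r^5} (the factors attain their maxima compatibly on |z|=r). Then log M(r) = log 6 + 5·log r + 7r^5, dominated by the last term, so log log M(r) ~ 5·log r. The polynomial factor 6z^5 contributes only a log r term and does not affect the order. ρ = 5.
Therefore ρ = 5.

Order ρ = 5.


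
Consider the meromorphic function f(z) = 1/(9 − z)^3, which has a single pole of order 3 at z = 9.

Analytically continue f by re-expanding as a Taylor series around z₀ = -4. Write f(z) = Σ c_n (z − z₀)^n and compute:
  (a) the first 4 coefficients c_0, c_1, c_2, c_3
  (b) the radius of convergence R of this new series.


Let w = z − z₀, so z = z₀ + w.
Then 9 − z = 9 − (z₀ + w) = (9 − z₀) − w = 13 − w.
f(z) = 1/(13 − w)^3 = (1/(13)^3) · (1 − w/(13))^{−3}.
By the binomial series (1−u)^{−3} = Σ_{n≥0} C(n+2, 2) u^n for |u|<1, with u = w/(13):
  c_n = C(n+2, 2) / (13)^(n+3).
  c_0 = 1/(13)^3 = 1/2197.
  c_1 = 3/(13)^4 = 3/28561.
  c_2 = 6/(13)^5 = 6/371293.
  c_3 = 10/(13)^6 = 10/4826809.
The series is valid for |w/d| < 1, i.e. |z − z₀| < |d|.
Radius of convergence: R = |9 − z₀| = |13| = 13 (distance from z₀ to the singularity z = 9).

c_0 = 1/2197, c_1 = 3/28561, c_2 = 6/371293, c_3 = 10/4826809; R = 13.


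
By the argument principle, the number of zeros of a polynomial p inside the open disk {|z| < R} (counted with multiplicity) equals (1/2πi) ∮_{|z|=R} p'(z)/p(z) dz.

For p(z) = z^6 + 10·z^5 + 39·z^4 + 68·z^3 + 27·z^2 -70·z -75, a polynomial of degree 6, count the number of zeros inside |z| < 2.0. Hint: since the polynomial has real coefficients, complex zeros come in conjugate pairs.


The zeros of p are: -3, 1, (-2 + 1i), (-2 - 1i), (-2 + 1i), (-2 - 1i).
Their magnitudes are: 3, 1, 2.236, 2.236, 2.236, 2.236.
Zeros with |z| < R = 2.0: 1.
Count = 1.
By the argument principle, (1/2πi) ∮_{|z|=R} p'(z)/p(z) dz equals exactly this count.

Number of zeros inside |z| < 2.0: 1.


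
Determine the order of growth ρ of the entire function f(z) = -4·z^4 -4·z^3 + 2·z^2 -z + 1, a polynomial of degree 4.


|f(z)| ≤ Σ|c_k|·r^k = O(r^4) as r → ∞. Polynomial growth is O(e^{r^ε}) for every ε > 0 (since r^4/e^{r^ε} → 0), so ρ ≤ ε for all ε > 0, i.e. ρ = 0. Every nonconstant polynomial has order 0.
Therefore ρ = 0.

Order ρ = 0.


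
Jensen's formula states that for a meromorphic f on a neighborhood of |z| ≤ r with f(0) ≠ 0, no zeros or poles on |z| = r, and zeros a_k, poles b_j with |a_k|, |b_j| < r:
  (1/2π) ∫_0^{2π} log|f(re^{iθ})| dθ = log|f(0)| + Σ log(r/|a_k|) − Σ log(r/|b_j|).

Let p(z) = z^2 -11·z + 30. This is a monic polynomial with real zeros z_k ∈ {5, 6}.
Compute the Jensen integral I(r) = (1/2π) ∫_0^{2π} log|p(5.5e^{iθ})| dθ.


Zeros: 5, 6; r = 5.5.
Inside |z| < r: 5. Outside (|z| ≥ r): 6.
p(0) = 30, so log|p(0)| = log(30) = 3.4012.
Apply Jensen: I(r) = log|p(0)| + Σ_k log(r/|z_k|), summed over zeros inside |z| < r.
  log(r/|z_k|) for z_k = 5: log(5.5/5) = 0.0953
  Outside zeros (6) contribute nothing to the Jensen sum.
Sum over inside zeros: 0.0953.
I(r) = log|p(0)| + (inside sum) = 3.4012 + 0.0953 = 3.4965.
Note: since some zeros are outside |z| ≤ r, the simplified n·log(r) form does NOT apply — only the inside zeros contribute.

I(r) ≈ 3.4965.


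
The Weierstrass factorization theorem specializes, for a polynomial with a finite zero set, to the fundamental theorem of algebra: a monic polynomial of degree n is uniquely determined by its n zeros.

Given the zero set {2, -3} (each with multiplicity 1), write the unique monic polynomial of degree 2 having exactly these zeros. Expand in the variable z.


The polynomial is p(z) = ∏_{α ∈ S} (z − α), where S = {2, -3}.
Expanding the product yields: p(z) = z^2 + z -6.
The resulting polynomial has degree 2 and real coefficients as required.

p(z) = z^2 + z -6.


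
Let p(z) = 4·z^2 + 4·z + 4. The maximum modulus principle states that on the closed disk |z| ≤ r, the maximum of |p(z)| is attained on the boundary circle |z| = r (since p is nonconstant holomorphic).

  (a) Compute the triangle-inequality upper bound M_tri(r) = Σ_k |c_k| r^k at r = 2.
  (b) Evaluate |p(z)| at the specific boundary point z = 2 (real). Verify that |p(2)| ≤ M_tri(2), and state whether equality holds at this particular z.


Coefficients: c_0 = 4, c_1 = 4, c_2 = 4. Radius r = 2.
Part (a). Triangle bound: M_tri(r) = Σ_k |c_k| r^k
  = |4|·2^0 + |4|·2^1 + |4|·2^2
  = 4 + 8 + 16 = 28.
This bounds M(r) := max_{|z|=r} |p(z)| from above; equality holds iff all terms c_k z^k can be made to align in phase at a single z on |z|=r.
Part (b). At z = 2 (real, on the circle |z| = r):
  p(2) = (4)·2^0 + (4)·2^1 + (4)·2^2 = 28.
  |p(2)| = 28.
Since all nonzero coefficients share the same sign, |p(2)| = 28 = M_tri(2); the triangle bound is attained at z = 2, so in fact M(r) = 28.

M_tri(2) = 28; |p(2)| = 28; equality at z=2: yes.


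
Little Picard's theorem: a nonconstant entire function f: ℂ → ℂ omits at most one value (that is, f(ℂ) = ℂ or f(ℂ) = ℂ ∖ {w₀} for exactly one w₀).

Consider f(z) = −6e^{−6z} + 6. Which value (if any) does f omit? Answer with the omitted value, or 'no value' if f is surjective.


Little Picard bounds the complement of f(ℂ) to at most one point.
e^{−6z} is never zero on ℂ, so -6·e^{−6z} takes every value in ℂ ∖ {0}. Adding 6 shifts the range to ℂ ∖ {6}. Thus f omits exactly the value 6.

Omitted value: 6.


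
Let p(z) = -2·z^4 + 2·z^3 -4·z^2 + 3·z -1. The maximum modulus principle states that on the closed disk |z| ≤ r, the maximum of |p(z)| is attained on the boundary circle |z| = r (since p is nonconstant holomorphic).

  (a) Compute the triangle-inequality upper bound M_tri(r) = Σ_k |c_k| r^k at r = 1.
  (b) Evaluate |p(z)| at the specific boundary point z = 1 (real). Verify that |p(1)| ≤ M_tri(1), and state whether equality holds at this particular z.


Coefficients: c_0 = -1, c_1 = 3, c_2 = -4, c_3 = 2, c_4 = -2. Radius r = 1.
Part (a). Triangle bound: M_tri(r) = Σ_k |c_k| r^k
  = |-1|·1^0 + |3|·1^1 + |-4|·1^2 + |2|·1^3 + |-2|·1^4
  = 1 + 3 + 4 + 2 + 2 = 12.
This bounds M(r) := max_{|z|=r} |p(z)| from above; equality holds iff all terms c_k z^k can be made to align in phase at a single z on |z|=r.
Part (b). At z = 1 (real, on the circle |z| = r):
  p(1) = (-1)·1^0 + (3)·1^1 + (-4)·1^2 + (2)·1^3 + (-2)·1^4 = -2.
  |p(1)| = 2.
Check: |p(1)| = 2 ≤ 12 = M_tri(1). ✓ Equality does not hold at z = 1 (the coefficients have mixed signs, so the terms do not all align in phase there).

M_tri(1) = 12; |p(1)| = 2; equality at z=1: no.


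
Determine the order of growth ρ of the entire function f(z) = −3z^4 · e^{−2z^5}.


M(r) = max_{|z|=r} |-3|·|z|^4·|e^{−2z^5}| = 3·r^4 · e^{2r^5} (the factors attain their maxima compatibly on |z|=r). Then log M(r) = log 3 + 4·log r + 2r^5, dominated by the last term, so log log M(r) ~ 5·log r. The polynomial factor -3z^4 contributes only a log r term and does not affect the order. ρ = 5.
Therefore ρ = 5.

Order ρ = 5.


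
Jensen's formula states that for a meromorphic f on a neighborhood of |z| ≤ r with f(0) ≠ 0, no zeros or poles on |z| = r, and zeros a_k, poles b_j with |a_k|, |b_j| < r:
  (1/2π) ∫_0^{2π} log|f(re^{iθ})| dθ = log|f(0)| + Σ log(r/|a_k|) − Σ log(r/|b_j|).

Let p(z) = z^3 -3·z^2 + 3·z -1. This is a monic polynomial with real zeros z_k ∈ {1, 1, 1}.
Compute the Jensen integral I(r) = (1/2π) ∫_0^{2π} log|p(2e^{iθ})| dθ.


Zeros: 1, 1, 1; r = 2.
Inside |z| < r: 1, 1, 1. Outside (|z| ≥ r): ∅.
p(0) = -1, so log|p(0)| = log(1) = 0.0000.
Apply Jensen: I(r) = log|p(0)| + Σ_k log(r/|z_k|), summed over zeros inside |z| < r.
  log(r/|z_k|) for z_k = 1: log(2/1) = 0.6931
  log(r/|z_k|) for z_k = 1: log(2/1) = 0.6931
  log(r/|z_k|) for z_k = 1: log(2/1) = 0.6931
Sum over inside zeros: 2.0794.
I(r) = log|p(0)| + (inside sum) = 0.0000 + 2.0794 = 2.0794.
Closed form (all zeros inside, monic): I(r) = n·log(r) = 3·log(2) = 2.0794. ✓

I(r) ≈ 2.0794.


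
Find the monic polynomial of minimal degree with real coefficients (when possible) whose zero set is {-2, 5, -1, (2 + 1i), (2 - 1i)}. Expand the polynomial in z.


The polynomial is p(z) = ∏_{α ∈ S} (z − α), where S = {-2, 5, -1, (2 + 1i), (2 - 1i)}.
Expanding the product yields: p(z) = z^5 -6·z^4 + 32·z^2 -25·z -50.
Note conjugate pairs combine to real quadratics: (z − (2+1i))(z − (2−1i)) = z² − 4z + 5.
The resulting polynomial has degree 5 and real coefficients as required.

p(z) = z^5 -6·z^4 + 32·z^2 -25·z -50.


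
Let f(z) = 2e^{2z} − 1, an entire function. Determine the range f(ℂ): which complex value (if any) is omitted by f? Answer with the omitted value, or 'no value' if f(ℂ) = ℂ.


Little Picard bounds the complement of f(ℂ) to at most one point.
e^{2z} is never zero on ℂ, so 2·e^{2z} takes every value in ℂ ∖ {0}. Adding -1 shifts the range to ℂ ∖ {-1}. Thus f omits exactly the value -1.

Omitted value: -1.


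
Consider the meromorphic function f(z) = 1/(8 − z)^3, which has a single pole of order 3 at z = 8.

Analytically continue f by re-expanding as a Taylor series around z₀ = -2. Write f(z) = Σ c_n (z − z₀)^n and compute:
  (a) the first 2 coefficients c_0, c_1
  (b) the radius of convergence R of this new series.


Let w = z − z₀, so z = z₀ + w.
Then 8 − z = 8 − (z₀ + w) = (8 − z₀) − w = 10 − w.
f(z) = 1/(10 − w)^3 = (1/(10)^3) · (1 − w/(10))^{−3}.
By the binomial series (1−u)^{−3} = Σ_{n≥0} C(n+2, 2) u^n for |u|<1, with u = w/(10):
  c_n = C(n+2, 2) / (10)^(n+3).
  c_0 = 1/(10)^3 = 1/1000.
  c_1 = 3/(10)^4 = 3/10000.
The series is valid for |w/d| < 1, i.e. |z − z₀| < |d|.
Radius of convergence: R = |8 − z₀| = |10| = 10 (distance from z₀ to the singularity z = 8).

c_0 = 1/1000, c_1 = 3/10000; R = 10.


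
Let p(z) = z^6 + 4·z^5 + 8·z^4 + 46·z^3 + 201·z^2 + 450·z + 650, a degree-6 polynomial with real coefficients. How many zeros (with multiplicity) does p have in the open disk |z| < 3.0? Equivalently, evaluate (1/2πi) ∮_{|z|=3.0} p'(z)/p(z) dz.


The zeros of p are: (2 + 3i), (2 - 3i), (-3 + 1i), (-3 - 1i), (-1 + 2i), (-1 - 2i).
Their magnitudes are: 3.606, 3.606, 3.162, 3.162, 2.236, 2.236.
Zeros with |z| < R = 3.0: (-1 + 2i), (-1 - 2i).
Count = 2.
By the argument principle, (1/2πi) ∮_{|z|=R} p'(z)/p(z) dz equals exactly this count.

Number of zeros inside |z| < 3.0: 2.


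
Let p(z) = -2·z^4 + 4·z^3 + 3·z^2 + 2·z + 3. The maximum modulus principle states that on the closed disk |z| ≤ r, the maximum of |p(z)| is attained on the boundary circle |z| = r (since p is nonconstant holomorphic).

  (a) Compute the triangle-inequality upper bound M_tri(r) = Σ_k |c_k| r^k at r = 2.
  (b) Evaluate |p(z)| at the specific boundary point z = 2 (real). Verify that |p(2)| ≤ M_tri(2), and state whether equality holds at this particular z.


Coefficients: c_0 = 3, c_1 = 2, c_2 = 3, c_3 = 4, c_4 = -2. Radius r = 2.
Part (a). Triangle bound: M_tri(r) = Σ_k |c_k| r^k
  = |3|·2^0 + |2|·2^1 + |3|·2^2 + |4|·2^3 + |-2|·2^4
  = 3 + 4 + 12 + 32 + 32 = 83.
This bounds M(r) := max_{|z|=r} |p(z)| from above; equality holds iff all terms c_k z^k can be made to align in phase at a single z on |z|=r.
Part (b). At z = 2 (real, on the circle |z| = r):
  p(2) = (3)·2^0 + (2)·2^1 + (3)·2^2 + (4)·2^3 + (-2)·2^4 = 19.
  |p(2)| = 19.
Check: |p(2)| = 19 ≤ 83 = M_tri(2). ✓ Equality does not hold at z = 2 (the coefficients have mixed signs, so the terms do not all align in phase there).

M_tri(2) = 83; |p(2)| = 19; equality at z=2: no.


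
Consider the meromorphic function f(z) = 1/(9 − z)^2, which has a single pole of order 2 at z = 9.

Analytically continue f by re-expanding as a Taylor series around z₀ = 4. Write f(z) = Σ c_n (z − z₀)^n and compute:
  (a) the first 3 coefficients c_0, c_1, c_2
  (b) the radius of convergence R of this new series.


Let w = z − z₀, so z = z₀ + w.
Then 9 − z = 9 − (z₀ + w) = (9 − z₀) − w = 5 − w.
f(z) = 1/(5 − w)^2 = (1/(5)^2) · (1 − w/(5))^{−2}.
By the binomial series (1−u)^{−2} = Σ_{n≥0} C(n+1, 1) u^n for |u|<1, with u = w/(5):
  c_n = C(n+1, 1) / (5)^(n+2).
  c_0 = 1/(5)^2 = 1/25.
  c_1 = 2/(5)^3 = 2/125.
  c_2 = 3/(5)^4 = 3/625.
The series is valid for |w/d| < 1, i.e. |z − z₀| < |d|.
Radius of convergence: R = |9 − z₀| = |5| = 5 (distance from z₀ to the singularity z = 9).

c_0 = 1/25, c_1 = 2/125, c_2 = 3/625; R = 5.
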